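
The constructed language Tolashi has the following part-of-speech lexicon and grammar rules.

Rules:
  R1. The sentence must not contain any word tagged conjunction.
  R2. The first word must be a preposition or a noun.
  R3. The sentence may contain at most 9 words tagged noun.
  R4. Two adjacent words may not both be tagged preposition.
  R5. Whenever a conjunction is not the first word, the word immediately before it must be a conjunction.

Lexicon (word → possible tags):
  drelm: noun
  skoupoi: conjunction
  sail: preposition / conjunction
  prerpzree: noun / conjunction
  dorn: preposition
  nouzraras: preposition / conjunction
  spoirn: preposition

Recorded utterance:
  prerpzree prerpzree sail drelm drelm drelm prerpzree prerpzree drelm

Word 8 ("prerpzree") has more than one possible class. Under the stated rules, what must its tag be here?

noun

Candidates per position — 1:prerpzree {noun,conjunction}; 2:prerpzree {noun,conjunction}; 3:sail {preposition,conjunction}; 4:drelm {noun}; 5:drelm {noun}; 6:drelm {noun}; 7:prerpzree {noun,conjunction}; 8:prerpzree {noun,conjunction}; 9:drelm {noun}.
Position 1: tagging it conjunction would leave rule 1 unsatisfiable, so it must be noun.
Position 2: tagging it conjunction would leave rule 1 unsatisfiable, so it must be noun.
Position 3: tagging it conjunction would leave rule 1 unsatisfiable, so it must be preposition.
Position 7: tagging it conjunction would leave rule 1 unsatisfiable, so it must be noun.
Position 8: tagging it conjunction would leave rule 1 unsatisfiable, so it must be noun.
The unique satisfying tagging is: noun noun preposition noun noun noun noun noun noun.
Rule-by-rule: rule 1 satisfied; rule 2 satisfied; rule 3 satisfied; rule 4 satisfied; rule 5 satisfied.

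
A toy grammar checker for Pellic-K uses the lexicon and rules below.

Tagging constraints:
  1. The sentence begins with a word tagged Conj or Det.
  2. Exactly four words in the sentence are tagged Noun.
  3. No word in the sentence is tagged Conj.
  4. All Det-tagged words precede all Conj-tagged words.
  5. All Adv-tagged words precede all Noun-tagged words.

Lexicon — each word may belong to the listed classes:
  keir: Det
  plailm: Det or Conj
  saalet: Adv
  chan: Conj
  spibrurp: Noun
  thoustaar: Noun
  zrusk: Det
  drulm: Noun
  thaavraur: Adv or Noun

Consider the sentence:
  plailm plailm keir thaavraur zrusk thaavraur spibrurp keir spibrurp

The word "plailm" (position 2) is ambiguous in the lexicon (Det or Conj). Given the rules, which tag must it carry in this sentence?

Candidates per position — 1:plailm {Det,Conj}; 2:plailm {Det,Conj}; 3:keir {Det}; 4:thaavraur {Adv,Noun}; 5:zrusk {Det}; 6:thaavraur {Adv,Noun}; 7:spibrurp {Noun}; 8:keir {Det}; 9:spibrurp {Noun}.
At position 1, choosing Conj makes rule 3 impossible to satisfy; hence Det.
At position 2, choosing Conj makes rule 3 impossible to satisfy; hence Det.
At position 4, choosing Adv makes rule 2 impossible to satisfy; hence Noun.
At position 6, choosing Adv makes rule 2 impossible to satisfy; hence Noun.
That leaves exactly one tagging: Det Det Det Noun Det Noun Noun Det Noun.
Verifying each rule — rule 1 ✓; rule 2 ✓; rule 3 ✓; rule 4 ✓; rule 5 ✓.

Det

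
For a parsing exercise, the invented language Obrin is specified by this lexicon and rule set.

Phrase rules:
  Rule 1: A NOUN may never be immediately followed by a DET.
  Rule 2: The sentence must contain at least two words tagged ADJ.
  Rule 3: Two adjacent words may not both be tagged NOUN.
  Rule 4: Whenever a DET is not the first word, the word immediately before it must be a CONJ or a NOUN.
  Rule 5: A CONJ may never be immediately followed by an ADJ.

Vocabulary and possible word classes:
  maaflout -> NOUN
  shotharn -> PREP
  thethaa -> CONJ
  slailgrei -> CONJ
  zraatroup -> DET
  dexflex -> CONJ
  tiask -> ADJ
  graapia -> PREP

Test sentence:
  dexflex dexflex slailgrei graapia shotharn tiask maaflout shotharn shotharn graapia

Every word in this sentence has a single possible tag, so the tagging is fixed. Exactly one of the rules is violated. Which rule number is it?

2

Fixed tagging: CONJ CONJ CONJ PREP PREP ADJ NOUN PREP PREP PREP.
Checking each rule: R1 ✓, R2 ✗, R3 ✓, R4 ✓, R5 ✓.
Only rule 2 fails.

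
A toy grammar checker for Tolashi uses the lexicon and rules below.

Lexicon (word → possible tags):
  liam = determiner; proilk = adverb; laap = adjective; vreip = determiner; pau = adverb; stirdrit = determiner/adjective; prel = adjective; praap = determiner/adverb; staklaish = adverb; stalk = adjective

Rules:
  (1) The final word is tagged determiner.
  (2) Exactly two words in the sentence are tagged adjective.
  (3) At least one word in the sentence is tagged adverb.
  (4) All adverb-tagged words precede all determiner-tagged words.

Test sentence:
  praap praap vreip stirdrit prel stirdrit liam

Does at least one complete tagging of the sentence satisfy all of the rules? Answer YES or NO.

Candidates per position — 1:praap {determiner,adverb}; 2:praap {determiner,adverb}; 3:vreip {determiner}; 4:stirdrit {determiner,adjective}; 5:prel {adjective}; 6:stirdrit {determiner,adjective}; 7:liam {determiner}.
One satisfying assignment: adverb adverb determiner determiner adjective adjective determiner.
Rule-by-rule: rule 1 ok; rule 2 ok; rule 3 ok; rule 4 ok.

YES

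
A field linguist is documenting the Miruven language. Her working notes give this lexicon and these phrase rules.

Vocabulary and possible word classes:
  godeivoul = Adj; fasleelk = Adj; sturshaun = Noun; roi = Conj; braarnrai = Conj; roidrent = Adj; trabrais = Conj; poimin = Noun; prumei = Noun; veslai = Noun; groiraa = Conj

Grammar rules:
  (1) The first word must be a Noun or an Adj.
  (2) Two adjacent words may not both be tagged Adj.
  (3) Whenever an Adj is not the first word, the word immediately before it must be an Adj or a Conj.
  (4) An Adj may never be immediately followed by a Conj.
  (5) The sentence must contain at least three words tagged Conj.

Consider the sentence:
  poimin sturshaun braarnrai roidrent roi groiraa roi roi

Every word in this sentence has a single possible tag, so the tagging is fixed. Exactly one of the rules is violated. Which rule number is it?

Fixed tagging: Noun Noun Conj Adj Conj Conj Conj Conj.
Checking each rule: R1 ✓, R2 ✓, R3 ✓, R4 ✗, R5 ✓.
Only rule 4 fails.

4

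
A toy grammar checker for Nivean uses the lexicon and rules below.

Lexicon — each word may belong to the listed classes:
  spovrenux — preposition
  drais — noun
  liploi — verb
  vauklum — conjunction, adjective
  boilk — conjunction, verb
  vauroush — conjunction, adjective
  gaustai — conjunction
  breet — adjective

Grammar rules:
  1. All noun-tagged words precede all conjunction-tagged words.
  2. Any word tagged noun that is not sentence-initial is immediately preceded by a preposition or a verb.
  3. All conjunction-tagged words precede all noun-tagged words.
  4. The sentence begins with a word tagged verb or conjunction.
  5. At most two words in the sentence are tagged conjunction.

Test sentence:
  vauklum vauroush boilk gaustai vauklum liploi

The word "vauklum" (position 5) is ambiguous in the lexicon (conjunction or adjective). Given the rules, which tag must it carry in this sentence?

Candidates per position — 1:vauklum {conjunction,adjective}; 2:vauroush {conjunction,adjective}; 3:boilk {conjunction,verb}; 4:gaustai {conjunction}; 5:vauklum {conjunction,adjective}; 6:liploi {verb}.
Position 1: tagging it adjective would leave rule 4 unsatisfiable, so it must be conjunction.
Position 2: tagging it conjunction would leave rule 5 unsatisfiable, so it must be adjective.
Position 3: tagging it conjunction would leave rule 5 unsatisfiable, so it must be verb.
Position 5: tagging it conjunction would leave rule 5 unsatisfiable, so it must be adjective.
The unique satisfying tagging is: conjunction adjective verb conjunction adjective verb.
Rule-by-rule: rule 1 ok; rule 2 ok; rule 3 ok; rule 4 ok; rule 5 ok.

adjective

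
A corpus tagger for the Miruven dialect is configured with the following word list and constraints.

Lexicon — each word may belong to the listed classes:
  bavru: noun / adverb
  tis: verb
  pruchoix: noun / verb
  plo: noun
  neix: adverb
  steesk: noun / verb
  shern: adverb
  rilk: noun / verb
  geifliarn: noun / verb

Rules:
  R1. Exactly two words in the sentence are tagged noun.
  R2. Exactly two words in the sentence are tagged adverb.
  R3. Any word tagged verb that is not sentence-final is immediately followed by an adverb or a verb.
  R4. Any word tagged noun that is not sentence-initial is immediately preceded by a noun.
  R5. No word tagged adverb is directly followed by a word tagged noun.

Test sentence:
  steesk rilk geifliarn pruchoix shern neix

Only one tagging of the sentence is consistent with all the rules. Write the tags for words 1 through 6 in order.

noun noun verb verb adverb adverb

Candidates per position — 1:steesk {noun,verb}; 2:rilk {noun,verb}; 3:geifliarn {noun,verb}; 4:pruchoix {noun,verb}; 5:shern {adverb}; 6:neix {adverb}.
The remaining ambiguous positions (1, 2, 3, 4) are resolved jointly — only one combination satisfies every rule.
That leaves exactly one tagging: noun noun verb verb adverb adverb.
Checking: rule 1 ok; rule 2 ok; rule 3 ok; rule 4 ok; rule 5 ok.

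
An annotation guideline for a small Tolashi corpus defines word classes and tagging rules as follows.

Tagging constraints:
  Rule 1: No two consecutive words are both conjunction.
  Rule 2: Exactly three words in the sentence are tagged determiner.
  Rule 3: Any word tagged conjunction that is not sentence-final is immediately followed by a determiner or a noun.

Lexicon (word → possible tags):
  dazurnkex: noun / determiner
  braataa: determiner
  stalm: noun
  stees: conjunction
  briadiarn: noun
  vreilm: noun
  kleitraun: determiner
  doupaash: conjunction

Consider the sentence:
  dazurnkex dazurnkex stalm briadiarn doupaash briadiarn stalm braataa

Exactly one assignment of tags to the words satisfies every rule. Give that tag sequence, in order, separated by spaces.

determiner determiner noun noun conjunction noun noun determiner

Candidates per position — 1:dazurnkex {noun,determiner}; 2:dazurnkex {noun,determiner}; 3:stalm {noun}; 4:briadiarn {noun}; 5:doupaash {conjunction}; 6:briadiarn {noun}; 7:stalm {noun}; 8:braataa {determiner}.
Position 1: noun is ruled out by rule 2; that leaves determiner.
Position 2: noun is ruled out by rule 2; that leaves determiner.
The only consistent sequence is: determiner determiner noun noun conjunction noun noun determiner.
Rule-by-rule: rule 1 satisfied; rule 2 satisfied; rule 3 satisfied.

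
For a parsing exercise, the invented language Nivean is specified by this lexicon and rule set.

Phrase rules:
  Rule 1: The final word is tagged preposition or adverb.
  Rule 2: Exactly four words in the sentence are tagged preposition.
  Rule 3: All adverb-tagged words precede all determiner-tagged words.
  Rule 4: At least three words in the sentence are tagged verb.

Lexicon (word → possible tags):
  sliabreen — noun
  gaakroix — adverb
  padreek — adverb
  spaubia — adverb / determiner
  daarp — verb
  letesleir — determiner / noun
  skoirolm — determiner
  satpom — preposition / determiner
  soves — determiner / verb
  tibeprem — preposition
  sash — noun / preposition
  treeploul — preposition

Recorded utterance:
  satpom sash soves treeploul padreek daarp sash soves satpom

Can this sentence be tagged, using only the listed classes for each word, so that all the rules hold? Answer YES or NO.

Candidates per position — 1:satpom {preposition,determiner}; 2:sash {noun,preposition}; 3:soves {determiner,verb}; 4:treeploul {preposition}; 5:padreek {adverb}; 6:daarp {verb}; 7:sash {noun,preposition}; 8:soves {determiner,verb}; 9:satpom {preposition,determiner}.
One satisfying assignment: preposition preposition verb preposition adverb verb noun verb preposition.
Checking: rule 1 ✓; rule 2 ✓; rule 3 ✓; rule 4 ✓.

YES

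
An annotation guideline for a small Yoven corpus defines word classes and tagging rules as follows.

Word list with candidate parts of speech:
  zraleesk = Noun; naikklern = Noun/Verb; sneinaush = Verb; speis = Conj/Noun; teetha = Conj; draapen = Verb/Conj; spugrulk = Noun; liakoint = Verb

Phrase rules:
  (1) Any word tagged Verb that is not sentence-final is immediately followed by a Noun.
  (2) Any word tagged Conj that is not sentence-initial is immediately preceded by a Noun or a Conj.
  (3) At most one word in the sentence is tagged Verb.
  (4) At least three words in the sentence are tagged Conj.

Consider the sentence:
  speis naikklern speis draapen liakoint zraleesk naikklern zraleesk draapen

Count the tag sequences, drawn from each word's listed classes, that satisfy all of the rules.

3

Candidates per position — 1:speis {Conj,Noun}; 2:naikklern {Noun,Verb}; 3:speis {Conj,Noun}; 4:draapen {Verb,Conj}; 5:liakoint {Verb}; 6:zraleesk {Noun}; 7:naikklern {Noun,Verb}; 8:zraleesk {Noun}; 9:draapen {Verb,Conj}.
There are 64 candidate sequences in total.
The sequences that satisfy every rule: Conj Noun Conj Conj Verb Noun Noun Noun Conj; Conj Noun Noun Conj Verb Noun Noun Noun Conj; Noun Noun Conj Conj Verb Noun Noun Noun Conj.
Count = 3.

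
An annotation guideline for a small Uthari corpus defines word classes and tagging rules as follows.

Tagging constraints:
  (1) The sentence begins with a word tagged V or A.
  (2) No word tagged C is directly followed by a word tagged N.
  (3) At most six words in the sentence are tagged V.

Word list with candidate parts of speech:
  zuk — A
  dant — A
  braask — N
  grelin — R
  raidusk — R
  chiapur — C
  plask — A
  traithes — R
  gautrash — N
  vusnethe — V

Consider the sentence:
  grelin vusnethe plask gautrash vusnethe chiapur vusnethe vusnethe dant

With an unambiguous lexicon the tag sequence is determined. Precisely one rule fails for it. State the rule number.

Fixed tagging: R V A N V C V V A.
Checking each rule: R1 violated, R2 holds, R3 holds.
Only rule 1 fails.

1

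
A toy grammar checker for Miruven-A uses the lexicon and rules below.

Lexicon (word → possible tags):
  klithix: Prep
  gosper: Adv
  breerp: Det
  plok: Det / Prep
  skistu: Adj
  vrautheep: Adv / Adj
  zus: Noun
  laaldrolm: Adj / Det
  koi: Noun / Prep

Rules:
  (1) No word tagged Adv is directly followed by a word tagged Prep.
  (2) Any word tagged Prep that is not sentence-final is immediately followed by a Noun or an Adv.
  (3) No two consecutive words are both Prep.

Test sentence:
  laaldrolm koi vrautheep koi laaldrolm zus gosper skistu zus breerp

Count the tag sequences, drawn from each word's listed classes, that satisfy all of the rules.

Candidates per position — 1:laaldrolm {Adj,Det}; 2:koi {Noun,Prep}; 3:vrautheep {Adv,Adj}; 4:koi {Noun,Prep}; 5:laaldrolm {Adj,Det}; 6:zus {Noun}; 7:gosper {Adv}; 8:skistu {Adj}; 9:zus {Noun}; 10:breerp {Det}.
There are 32 candidate sequences in total.
Checking each against the rules leaves 12 sequences.
Count = 12.

12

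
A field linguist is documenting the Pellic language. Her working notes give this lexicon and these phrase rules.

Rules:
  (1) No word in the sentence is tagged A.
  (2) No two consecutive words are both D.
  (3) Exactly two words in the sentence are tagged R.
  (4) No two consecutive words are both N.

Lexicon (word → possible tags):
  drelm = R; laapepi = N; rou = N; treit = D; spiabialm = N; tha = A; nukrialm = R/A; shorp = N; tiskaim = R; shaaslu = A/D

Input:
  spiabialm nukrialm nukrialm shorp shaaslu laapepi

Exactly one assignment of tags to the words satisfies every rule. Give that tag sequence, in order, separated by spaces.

Candidates per position — 1:spiabialm {N}; 2:nukrialm {R,A}; 3:nukrialm {R,A}; 4:shorp {N}; 5:shaaslu {A,D}; 6:laapepi {N}.
At position 2, choosing A makes rule 1 impossible to satisfy; hence R.
At position 3, choosing A makes rule 1 impossible to satisfy; hence R.
At position 5, choosing A makes rule 1 impossible to satisfy; hence D.
That leaves exactly one tagging: N R R N D N.
Rule-by-rule: rule 1 ✓; rule 2 ✓; rule 3 ✓; rule 4 ✓.

N R R N D N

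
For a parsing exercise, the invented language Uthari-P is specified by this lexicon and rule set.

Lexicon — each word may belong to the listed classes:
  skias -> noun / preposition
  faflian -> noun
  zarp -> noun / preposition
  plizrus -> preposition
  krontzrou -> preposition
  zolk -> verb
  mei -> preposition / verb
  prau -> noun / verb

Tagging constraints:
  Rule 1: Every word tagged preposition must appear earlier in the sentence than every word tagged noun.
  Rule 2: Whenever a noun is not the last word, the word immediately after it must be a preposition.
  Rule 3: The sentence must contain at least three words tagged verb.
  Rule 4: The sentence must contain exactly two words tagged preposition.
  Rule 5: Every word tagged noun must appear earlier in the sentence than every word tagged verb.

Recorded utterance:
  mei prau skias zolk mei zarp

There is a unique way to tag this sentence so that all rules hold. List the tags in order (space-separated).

Candidates per position — 1:mei {preposition,verb}; 2:prau {noun,verb}; 3:skias {noun,preposition}; 4:zolk {verb}; 5:mei {preposition,verb}; 6:zarp {noun,preposition}.
If word 3 were noun, no tagging could satisfy rule 2; so word 3 is preposition.
If word 6 were noun, no tagging could satisfy rule 5; so word 6 is preposition.
If word 1 were preposition, no tagging could satisfy rule 4; so word 1 is verb.
If word 2 were noun, no tagging could satisfy rule 1; so word 2 is verb.
If word 5 were preposition, no tagging could satisfy rule 4; so word 5 is verb.
So the tagging must be: verb verb preposition verb verb preposition.
Verifying each rule — rule 1 ✓; rule 2 ✓; rule 3 ✓; rule 4 ✓; rule 5 ✓.

verb verb preposition verb verb preposition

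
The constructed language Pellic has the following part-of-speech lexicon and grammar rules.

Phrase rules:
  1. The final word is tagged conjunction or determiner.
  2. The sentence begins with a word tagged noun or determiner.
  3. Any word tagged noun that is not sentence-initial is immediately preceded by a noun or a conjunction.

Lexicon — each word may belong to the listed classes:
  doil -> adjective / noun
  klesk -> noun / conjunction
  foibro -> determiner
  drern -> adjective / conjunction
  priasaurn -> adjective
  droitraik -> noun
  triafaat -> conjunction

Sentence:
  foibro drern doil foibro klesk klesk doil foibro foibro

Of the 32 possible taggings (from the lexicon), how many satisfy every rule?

Candidates per position — 1:foibro {determiner}; 2:drern {adjective,conjunction}; 3:doil {adjective,noun}; 4:foibro {determiner}; 5:klesk {noun,conjunction}; 6:klesk {noun,conjunction}; 7:doil {adjective,noun}; 8:foibro {determiner}; 9:foibro {determiner}.
There are 32 candidate sequences in total.
Checking each against the rules leaves 12 sequences.
Count = 12.

12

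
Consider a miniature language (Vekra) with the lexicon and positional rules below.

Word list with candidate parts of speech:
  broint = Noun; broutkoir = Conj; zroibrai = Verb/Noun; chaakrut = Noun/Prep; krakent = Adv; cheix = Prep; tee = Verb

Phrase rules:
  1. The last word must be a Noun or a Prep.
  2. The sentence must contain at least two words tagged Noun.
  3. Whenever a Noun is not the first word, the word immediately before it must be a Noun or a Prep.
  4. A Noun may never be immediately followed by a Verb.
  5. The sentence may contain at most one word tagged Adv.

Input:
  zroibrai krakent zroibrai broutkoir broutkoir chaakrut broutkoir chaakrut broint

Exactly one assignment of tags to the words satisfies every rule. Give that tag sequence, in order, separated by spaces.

Noun Adv Verb Conj Conj Prep Conj Prep Noun

Candidates per position — 1:zroibrai {Verb,Noun}; 2:krakent {Adv}; 3:zroibrai {Verb,Noun}; 4:broutkoir {Conj}; 5:broutkoir {Conj}; 6:chaakrut {Noun,Prep}; 7:broutkoir {Conj}; 8:chaakrut {Noun,Prep}; 9:broint {Noun}.
At position 3, choosing Noun makes rule 3 impossible to satisfy; hence Verb.
At position 6, choosing Noun makes rule 3 impossible to satisfy; hence Prep.
At position 8, choosing Noun makes rule 3 impossible to satisfy; hence Prep.
At position 1, choosing Verb makes rule 2 impossible to satisfy; hence Noun.
So the tagging must be: Noun Adv Verb Conj Conj Prep Conj Prep Noun.
Check: rule 1 ok; rule 2 ok; rule 3 ok; rule 4 ok; rule 5 ok.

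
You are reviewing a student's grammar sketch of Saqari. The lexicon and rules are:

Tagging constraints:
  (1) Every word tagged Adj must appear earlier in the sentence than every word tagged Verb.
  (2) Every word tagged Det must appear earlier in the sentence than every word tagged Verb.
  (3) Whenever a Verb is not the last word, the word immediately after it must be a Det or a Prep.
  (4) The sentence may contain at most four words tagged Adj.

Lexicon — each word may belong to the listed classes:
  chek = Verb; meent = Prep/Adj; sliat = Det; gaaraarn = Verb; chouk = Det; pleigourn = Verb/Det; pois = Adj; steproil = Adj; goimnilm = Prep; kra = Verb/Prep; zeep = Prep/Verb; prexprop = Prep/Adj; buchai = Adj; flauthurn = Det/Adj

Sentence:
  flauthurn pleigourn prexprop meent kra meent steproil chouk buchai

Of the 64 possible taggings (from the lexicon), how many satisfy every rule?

Candidates per position — 1:flauthurn {Det,Adj}; 2:pleigourn {Verb,Det}; 3:prexprop {Prep,Adj}; 4:meent {Prep,Adj}; 5:kra {Verb,Prep}; 6:meent {Prep,Adj}; 7:steproil {Adj}; 8:chouk {Det}; 9:buchai {Adj}.
There are 64 candidate sequences in total.
Checking each against the rules leaves 11 sequences.
Count = 11.

11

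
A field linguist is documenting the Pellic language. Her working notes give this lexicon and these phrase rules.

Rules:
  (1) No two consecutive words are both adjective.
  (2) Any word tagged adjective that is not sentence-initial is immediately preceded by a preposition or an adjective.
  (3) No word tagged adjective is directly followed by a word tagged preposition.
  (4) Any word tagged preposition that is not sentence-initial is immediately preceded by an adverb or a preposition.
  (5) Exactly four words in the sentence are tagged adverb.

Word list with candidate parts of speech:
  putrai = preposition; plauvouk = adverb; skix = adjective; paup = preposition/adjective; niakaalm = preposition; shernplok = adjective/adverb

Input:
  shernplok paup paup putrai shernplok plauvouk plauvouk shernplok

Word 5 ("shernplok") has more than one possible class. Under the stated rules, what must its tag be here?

adjective

Candidates per position — 1:shernplok {adjective,adverb}; 2:paup {preposition,adjective}; 3:paup {preposition,adjective}; 4:putrai {preposition}; 5:shernplok {adjective,adverb}; 6:plauvouk {adverb}; 7:plauvouk {adverb}; 8:shernplok {adjective,adverb}.
If word 1 were adjective, no tagging could satisfy rule 3; so word 1 is adverb.
If word 2 were adjective, no tagging could satisfy rule 2; so word 2 is preposition.
If word 3 were adjective, no tagging could satisfy rule 3; so word 3 is preposition.
If word 8 were adjective, no tagging could satisfy rule 2; so word 8 is adverb.
If word 5 were adverb, no tagging could satisfy rule 5; so word 5 is adjective.
The only consistent sequence is: adverb preposition preposition preposition adjective adverb adverb adverb.
Verifying each rule — rule 1 ok; rule 2 ok; rule 3 ok; rule 4 ok; rule 5 ok.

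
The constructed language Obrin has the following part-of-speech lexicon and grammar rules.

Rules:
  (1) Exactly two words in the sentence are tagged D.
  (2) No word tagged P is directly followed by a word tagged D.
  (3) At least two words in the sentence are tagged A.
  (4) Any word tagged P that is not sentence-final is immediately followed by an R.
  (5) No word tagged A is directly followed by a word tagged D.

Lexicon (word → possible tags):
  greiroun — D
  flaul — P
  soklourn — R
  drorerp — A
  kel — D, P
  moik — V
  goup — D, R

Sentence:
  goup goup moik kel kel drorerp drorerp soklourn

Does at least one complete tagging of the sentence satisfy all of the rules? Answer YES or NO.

Candidates per position — 1:goup {D,R}; 2:goup {D,R}; 3:moik {V}; 4:kel {D,P}; 5:kel {D,P}; 6:drorerp {A}; 7:drorerp {A}; 8:soklourn {R}.
One satisfying assignment: R R V D D A A R.
Checking: rule 1 holds; rule 2 holds; rule 3 holds; rule 4 holds; rule 5 holds.

YES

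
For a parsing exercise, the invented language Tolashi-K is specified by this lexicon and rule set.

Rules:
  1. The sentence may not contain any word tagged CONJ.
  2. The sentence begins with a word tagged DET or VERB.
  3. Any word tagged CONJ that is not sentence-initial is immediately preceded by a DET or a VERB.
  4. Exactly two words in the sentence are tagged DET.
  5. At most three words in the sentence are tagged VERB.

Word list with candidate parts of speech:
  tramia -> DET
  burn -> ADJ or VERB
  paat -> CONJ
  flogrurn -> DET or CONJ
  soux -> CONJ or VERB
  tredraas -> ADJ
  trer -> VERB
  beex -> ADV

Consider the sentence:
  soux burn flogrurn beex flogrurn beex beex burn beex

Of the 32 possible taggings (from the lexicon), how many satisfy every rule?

4

Candidates per position — 1:soux {CONJ,VERB}; 2:burn {ADJ,VERB}; 3:flogrurn {DET,CONJ}; 4:beex {ADV}; 5:flogrurn {DET,CONJ}; 6:beex {ADV}; 7:beex {ADV}; 8:burn {ADJ,VERB}; 9:beex {ADV}.
There are 32 candidate sequences in total.
The sequences that satisfy every rule: VERB ADJ DET ADV DET ADV ADV ADJ ADV; VERB ADJ DET ADV DET ADV ADV VERB ADV; VERB VERB DET ADV DET ADV ADV ADJ ADV; VERB VERB DET ADV DET ADV ADV VERB ADV.
Count = 4.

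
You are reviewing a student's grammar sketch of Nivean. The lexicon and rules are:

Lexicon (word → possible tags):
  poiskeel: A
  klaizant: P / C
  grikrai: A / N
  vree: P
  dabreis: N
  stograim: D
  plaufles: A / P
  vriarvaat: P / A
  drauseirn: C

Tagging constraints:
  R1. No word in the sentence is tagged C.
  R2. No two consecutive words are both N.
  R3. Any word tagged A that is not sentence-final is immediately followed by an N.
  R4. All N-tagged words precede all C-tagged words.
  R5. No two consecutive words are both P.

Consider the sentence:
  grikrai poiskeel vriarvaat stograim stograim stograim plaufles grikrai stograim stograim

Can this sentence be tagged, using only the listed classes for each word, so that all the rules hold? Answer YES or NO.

Candidates per position — 1:grikrai {A,N}; 2:poiskeel {A}; 3:vriarvaat {P,A}; 4:stograim {D}; 5:stograim {D}; 6:stograim {D}; 7:plaufles {A,P}; 8:grikrai {A,N}; 9:stograim {D}; 10:stograim {D}.
Rule 3 cannot be satisfied by any choice of tags from the lexicon.
So there is no consistent tagging.

NO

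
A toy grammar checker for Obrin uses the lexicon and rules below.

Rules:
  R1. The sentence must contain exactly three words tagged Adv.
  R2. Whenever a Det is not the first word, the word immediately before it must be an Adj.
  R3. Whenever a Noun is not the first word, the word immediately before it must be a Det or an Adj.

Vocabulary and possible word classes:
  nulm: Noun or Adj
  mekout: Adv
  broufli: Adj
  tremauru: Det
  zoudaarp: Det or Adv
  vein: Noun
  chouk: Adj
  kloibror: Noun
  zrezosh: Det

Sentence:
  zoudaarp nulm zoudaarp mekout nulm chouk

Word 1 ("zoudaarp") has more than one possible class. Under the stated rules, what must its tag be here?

Adv

Candidates per position — 1:zoudaarp {Det,Adv}; 2:nulm {Noun,Adj}; 3:zoudaarp {Det,Adv}; 4:mekout {Adv}; 5:nulm {Noun,Adj}; 6:chouk {Adj}.
Word 1 cannot be Det — rule 1 would then fail for every completion. It is Adv.
Word 2 cannot be Noun — rule 3 would then fail for every completion. It is Adj.
Word 3 cannot be Det — rule 1 would then fail for every completion. It is Adv.
Word 5 cannot be Noun — rule 3 would then fail for every completion. It is Adj.
So the tagging must be: Adv Adj Adv Adv Adj Adj.
Checking: rule 1 satisfied; rule 2 satisfied; rule 3 satisfied.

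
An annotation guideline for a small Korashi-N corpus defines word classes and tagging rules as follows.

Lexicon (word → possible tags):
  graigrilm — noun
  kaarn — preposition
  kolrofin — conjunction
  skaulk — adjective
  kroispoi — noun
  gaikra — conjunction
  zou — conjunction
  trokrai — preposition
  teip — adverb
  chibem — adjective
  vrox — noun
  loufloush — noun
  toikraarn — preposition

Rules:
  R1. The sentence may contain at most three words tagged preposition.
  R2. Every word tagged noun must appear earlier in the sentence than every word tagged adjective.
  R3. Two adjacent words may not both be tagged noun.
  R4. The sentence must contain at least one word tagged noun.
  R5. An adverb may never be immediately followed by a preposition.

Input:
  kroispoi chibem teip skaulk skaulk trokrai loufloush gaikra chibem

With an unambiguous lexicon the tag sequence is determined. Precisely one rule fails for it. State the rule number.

Fixed tagging: noun adjective adverb adjective adjective preposition noun conjunction adjective.
Rule check: R1 pass, R2 fail, R3 pass, R4 pass, R5 pass.
Only rule 2 fails.

2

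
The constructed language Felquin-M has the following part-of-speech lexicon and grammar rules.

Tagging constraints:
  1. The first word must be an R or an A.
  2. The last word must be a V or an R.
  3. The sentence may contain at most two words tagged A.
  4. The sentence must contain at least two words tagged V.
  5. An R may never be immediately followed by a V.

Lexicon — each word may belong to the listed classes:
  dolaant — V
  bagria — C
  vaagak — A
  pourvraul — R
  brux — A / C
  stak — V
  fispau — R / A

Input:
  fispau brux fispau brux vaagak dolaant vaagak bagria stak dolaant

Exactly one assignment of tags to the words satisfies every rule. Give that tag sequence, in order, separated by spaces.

Candidates per position — 1:fispau {R,A}; 2:brux {A,C}; 3:fispau {R,A}; 4:brux {A,C}; 5:vaagak {A}; 6:dolaant {V}; 7:vaagak {A}; 8:bagria {C}; 9:stak {V}; 10:dolaant {V}.
Position 1: tagging it A would leave rule 3 unsatisfiable, so it must be R.
Position 2: tagging it A would leave rule 3 unsatisfiable, so it must be C.
Position 3: tagging it A would leave rule 3 unsatisfiable, so it must be R.
Position 4: tagging it A would leave rule 3 unsatisfiable, so it must be C.
The unique satisfying tagging is: R C R C A V A C V V.
Verifying each rule — rule 1 satisfied; rule 2 satisfied; rule 3 satisfied; rule 4 satisfied; rule 5 satisfied.

R C R C A V A C V V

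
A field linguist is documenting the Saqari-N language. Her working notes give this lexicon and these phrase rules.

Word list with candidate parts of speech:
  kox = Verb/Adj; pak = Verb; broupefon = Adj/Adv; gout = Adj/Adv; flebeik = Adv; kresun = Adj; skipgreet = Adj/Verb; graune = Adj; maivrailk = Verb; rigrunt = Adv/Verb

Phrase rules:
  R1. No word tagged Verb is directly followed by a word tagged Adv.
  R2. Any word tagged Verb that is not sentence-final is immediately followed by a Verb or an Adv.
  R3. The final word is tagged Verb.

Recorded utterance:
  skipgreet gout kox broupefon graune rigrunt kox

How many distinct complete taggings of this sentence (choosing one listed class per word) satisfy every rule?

Candidates per position — 1:skipgreet {Adj,Verb}; 2:gout {Adj,Adv}; 3:kox {Verb,Adj}; 4:broupefon {Adj,Adv}; 5:graune {Adj}; 6:rigrunt {Adv,Verb}; 7:kox {Verb,Adj}.
There are 64 candidate sequences in total.
Checking each against the rules leaves 8 sequences.
Count = 8.

8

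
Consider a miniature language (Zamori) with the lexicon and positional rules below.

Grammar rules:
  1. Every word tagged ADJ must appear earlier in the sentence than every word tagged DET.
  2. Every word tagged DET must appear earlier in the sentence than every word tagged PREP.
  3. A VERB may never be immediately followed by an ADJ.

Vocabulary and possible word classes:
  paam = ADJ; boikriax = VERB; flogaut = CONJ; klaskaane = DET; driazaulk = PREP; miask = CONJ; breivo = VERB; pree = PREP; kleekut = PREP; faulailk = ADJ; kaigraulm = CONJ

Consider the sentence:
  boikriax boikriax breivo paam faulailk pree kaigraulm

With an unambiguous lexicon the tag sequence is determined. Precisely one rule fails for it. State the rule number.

3

Fixed tagging: VERB VERB VERB ADJ ADJ PREP CONJ.
Applying the rules: R1 pass, R2 pass, R3 fail.
Only rule 3 fails.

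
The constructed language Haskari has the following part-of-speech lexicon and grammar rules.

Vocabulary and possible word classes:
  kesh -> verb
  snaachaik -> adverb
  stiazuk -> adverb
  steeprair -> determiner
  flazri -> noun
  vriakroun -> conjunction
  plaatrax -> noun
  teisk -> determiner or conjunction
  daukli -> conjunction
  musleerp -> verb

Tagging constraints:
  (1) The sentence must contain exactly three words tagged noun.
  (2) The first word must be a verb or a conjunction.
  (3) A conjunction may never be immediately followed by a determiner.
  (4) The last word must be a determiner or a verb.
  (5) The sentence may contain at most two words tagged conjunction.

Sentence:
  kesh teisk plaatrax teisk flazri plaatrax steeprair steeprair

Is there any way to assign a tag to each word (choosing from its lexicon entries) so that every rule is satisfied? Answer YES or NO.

YES

Candidates per position — 1:kesh {verb}; 2:teisk {determiner,conjunction}; 3:plaatrax {noun}; 4:teisk {determiner,conjunction}; 5:flazri {noun}; 6:plaatrax {noun}; 7:steeprair {determiner}; 8:steeprair {determiner}.
One satisfying assignment: verb determiner noun determiner noun noun determiner determiner.
Checking: rule 1 holds; rule 2 holds; rule 3 holds; rule 4 holds; rule 5 holds.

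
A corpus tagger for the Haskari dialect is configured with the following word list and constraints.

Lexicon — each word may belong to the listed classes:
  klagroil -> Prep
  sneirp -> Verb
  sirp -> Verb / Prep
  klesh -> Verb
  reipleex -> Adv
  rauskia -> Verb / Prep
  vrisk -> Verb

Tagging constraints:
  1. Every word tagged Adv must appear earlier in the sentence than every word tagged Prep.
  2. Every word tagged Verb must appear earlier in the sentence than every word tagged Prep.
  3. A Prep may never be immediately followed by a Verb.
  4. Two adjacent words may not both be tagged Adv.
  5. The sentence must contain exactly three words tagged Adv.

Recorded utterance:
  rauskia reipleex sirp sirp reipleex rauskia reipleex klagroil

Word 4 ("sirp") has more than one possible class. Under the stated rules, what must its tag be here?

Candidates per position — 1:rauskia {Verb,Prep}; 2:reipleex {Adv}; 3:sirp {Verb,Prep}; 4:sirp {Verb,Prep}; 5:reipleex {Adv}; 6:rauskia {Verb,Prep}; 7:reipleex {Adv}; 8:klagroil {Prep}.
Position 1: Prep is ruled out by rule 1; that leaves Verb.
Position 3: Prep is ruled out by rule 1; that leaves Verb.
Position 4: Prep is ruled out by rule 1; that leaves Verb.
Position 6: Prep is ruled out by rule 1; that leaves Verb.
So the tagging must be: Verb Adv Verb Verb Adv Verb Adv Prep.
Verifying each rule — rule 1 ok; rule 2 ok; rule 3 ok; rule 4 ok; rule 5 ok.

Verb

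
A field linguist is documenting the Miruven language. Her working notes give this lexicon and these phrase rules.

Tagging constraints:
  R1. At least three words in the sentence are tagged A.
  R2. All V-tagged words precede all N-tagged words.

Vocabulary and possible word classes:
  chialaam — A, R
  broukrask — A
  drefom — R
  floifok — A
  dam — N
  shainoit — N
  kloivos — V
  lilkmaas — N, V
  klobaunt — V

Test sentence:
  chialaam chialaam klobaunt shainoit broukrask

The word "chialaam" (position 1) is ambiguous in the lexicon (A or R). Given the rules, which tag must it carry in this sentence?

A

Candidates per position — 1:chialaam {A,R}; 2:chialaam {A,R}; 3:klobaunt {V}; 4:shainoit {N}; 5:broukrask {A}.
At position 1, choosing R makes rule 1 impossible to satisfy; hence A.
At position 2, choosing R makes rule 1 impossible to satisfy; hence A.
So the tagging must be: A A V N A.
Verifying each rule — rule 1 ok; rule 2 ok.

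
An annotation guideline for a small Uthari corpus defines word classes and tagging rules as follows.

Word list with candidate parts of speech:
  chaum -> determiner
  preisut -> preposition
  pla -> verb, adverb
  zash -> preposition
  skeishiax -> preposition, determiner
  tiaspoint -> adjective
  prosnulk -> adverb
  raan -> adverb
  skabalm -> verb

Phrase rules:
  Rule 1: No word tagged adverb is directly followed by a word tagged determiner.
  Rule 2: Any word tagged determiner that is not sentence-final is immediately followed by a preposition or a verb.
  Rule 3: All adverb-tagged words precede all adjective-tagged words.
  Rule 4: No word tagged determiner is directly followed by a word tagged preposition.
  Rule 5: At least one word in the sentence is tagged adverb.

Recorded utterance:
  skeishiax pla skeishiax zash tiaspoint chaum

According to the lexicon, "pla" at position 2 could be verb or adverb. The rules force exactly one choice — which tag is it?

adverb

Candidates per position — 1:skeishiax {preposition,determiner}; 2:pla {verb,adverb}; 3:skeishiax {preposition,determiner}; 4:zash {preposition}; 5:tiaspoint {adjective}; 6:chaum {determiner}.
Word 2 cannot be verb — rule 5 would then fail for every completion. It is adverb.
Word 3 cannot be determiner — rule 1 would then fail for every completion. It is preposition.
Word 1 cannot be determiner — rule 2 would then fail for every completion. It is preposition.
So the tagging must be: preposition adverb preposition preposition adjective determiner.
Verifying each rule — rule 1 ok; rule 2 ok; rule 3 ok; rule 4 ok; rule 5 ok.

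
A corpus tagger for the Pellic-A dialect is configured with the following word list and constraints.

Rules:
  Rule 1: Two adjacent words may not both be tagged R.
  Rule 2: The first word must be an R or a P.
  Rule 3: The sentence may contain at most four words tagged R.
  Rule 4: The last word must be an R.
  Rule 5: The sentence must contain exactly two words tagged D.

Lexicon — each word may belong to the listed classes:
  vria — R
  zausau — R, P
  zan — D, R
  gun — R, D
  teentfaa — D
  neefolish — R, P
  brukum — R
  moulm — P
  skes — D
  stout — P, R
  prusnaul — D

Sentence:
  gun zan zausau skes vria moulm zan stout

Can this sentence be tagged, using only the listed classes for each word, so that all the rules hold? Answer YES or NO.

NO

Candidates per position — 1:gun {R,D}; 2:zan {D,R}; 3:zausau {R,P}; 4:skes {D}; 5:vria {R}; 6:moulm {P}; 7:zan {D,R}; 8:stout {P,R}.
Every candidate sequence violates at least one rule; no consistent tagging exists.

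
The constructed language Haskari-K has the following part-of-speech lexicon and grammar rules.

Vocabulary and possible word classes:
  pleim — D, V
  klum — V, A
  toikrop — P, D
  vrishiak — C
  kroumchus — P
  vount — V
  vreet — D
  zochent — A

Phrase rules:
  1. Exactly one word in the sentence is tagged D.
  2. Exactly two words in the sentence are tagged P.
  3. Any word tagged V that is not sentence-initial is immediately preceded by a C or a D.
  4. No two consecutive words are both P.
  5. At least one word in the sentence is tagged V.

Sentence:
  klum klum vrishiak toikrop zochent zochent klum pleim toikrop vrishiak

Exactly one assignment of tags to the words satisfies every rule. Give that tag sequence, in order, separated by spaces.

V A C P A A A D P C

Candidates per position — 1:klum {V,A}; 2:klum {V,A}; 3:vrishiak {C}; 4:toikrop {P,D}; 5:zochent {A}; 6:zochent {A}; 7:klum {V,A}; 8:pleim {D,V}; 9:toikrop {P,D}; 10:vrishiak {C}.
Word 2 cannot be V — rule 3 would then fail for every completion. It is A.
Word 4 cannot be D — rule 2 would then fail for every completion. It is P.
Word 7 cannot be V — rule 3 would then fail for every completion. It is A.
Word 8 cannot be V — rule 3 would then fail for every completion. It is D.
Word 9 cannot be D — rule 1 would then fail for every completion. It is P.
Word 1 cannot be A — rule 5 would then fail for every completion. It is V.
So the tagging must be: V A C P A A A D P C.
Rule-by-rule: rule 1 ✓; rule 2 ✓; rule 3 ✓; rule 4 ✓; rule 5 ✓.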